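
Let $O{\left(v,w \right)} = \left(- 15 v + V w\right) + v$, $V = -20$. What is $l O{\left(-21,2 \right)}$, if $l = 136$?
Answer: $34544$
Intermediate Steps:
$O{\left(v,w \right)} = - 20 w - 14 v$ ($O{\left(v,w \right)} = \left(- 15 v - 20 w\right) + v = \left(- 20 w - 15 v\right) + v = - 20 w - 14 v$)
$l O{\left(-21,2 \right)} = 136 \left(\left(-20\right) 2 - -294\right) = 136 \left(-40 + 294\right) = 136 \cdot 254 = 34544$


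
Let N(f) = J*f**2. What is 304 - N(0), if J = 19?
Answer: 304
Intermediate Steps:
N(f) = 19*f**2
304 - N(0) = 304 - 19*0**2 = 304 - 19*0 = 304 - 1*0 = 304 + 0 = 304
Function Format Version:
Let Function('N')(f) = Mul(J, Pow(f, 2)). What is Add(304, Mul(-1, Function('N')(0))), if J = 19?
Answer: 304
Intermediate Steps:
Function('N')(f) = Mul(19, Pow(f, 2))
Add(304, Mul(-1, Function('N')(0))) = Add(304, Mul(-1, Mul(19, Pow(0, 2)))) = Add(304, Mul(-1, Mul(19, 0))) = Add(304, Mul(-1, 0)) = Add(304, 0) = 304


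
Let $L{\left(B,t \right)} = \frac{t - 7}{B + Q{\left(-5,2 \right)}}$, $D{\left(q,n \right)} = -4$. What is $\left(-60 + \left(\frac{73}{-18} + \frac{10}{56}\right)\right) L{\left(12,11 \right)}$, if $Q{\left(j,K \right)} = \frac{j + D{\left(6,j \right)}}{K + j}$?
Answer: $- \frac{16097}{945} \approx -17.034$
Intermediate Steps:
$Q{\left(j,K \right)} = \frac{-4 + j}{K + j}$ ($Q{\left(j,K \right)} = \frac{j - 4}{K + j} = \frac{-4 + j}{K + j}$)
$L{\left(B,t \right)} = \frac{-7 + t}{3 + B}$ ($L{\left(B,t \right)} = \frac{t - 7}{B + \frac{-4 - 5}{2 - 5}} = \frac{-7 + t}{B + \frac{1}{-3} \left(-9\right)} = \frac{-7 + t}{B - -3} = \frac{-7 + t}{B + 3} = \frac{-7 + t}{3 + B}$)
$\left(-60 + \left(\frac{73}{-18} + \frac{10}{56}\right)\right) L{\left(12,11 \right)} = \left(-60 + \left(\frac{73}{-18} + \frac{10}{56}\right)\right) \frac{-7 + 11}{3 + 12} = \left(-60 + \left(73 \left(- \frac{1}{18}\right) + 10 \cdot \frac{1}{56}\right)\right) \frac{1}{15} \cdot 4 = \left(-60 + \left(- \frac{73}{18} + \frac{5}{28}\right)\right) \frac{1}{15} \cdot 4 = \left(-60 - \frac{977}{252}\right) \frac{4}{15} = \left(- \frac{16097}{252}\right) \frac{4}{15} = - \frac{16097}{945}$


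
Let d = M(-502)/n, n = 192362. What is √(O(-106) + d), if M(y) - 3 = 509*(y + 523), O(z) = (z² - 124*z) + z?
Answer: 2*√56138515868035/96181 ≈ 155.80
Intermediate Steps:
O(z) = z² - 123*z
M(y) = 266210 + 509*y (M(y) = 3 + 509*(y + 523) = 3 + 509*(523 + y) = 3 + (266207 + 509*y) = 266210 + 509*y)
d = 5346/96181 (d = (266210 + 509*(-502))/192362 = (266210 - 255518)*(1/192362) = 10692*(1/192362) = 5346/96181 ≈ 0.055583)
√(O(-106) + d) = √(-106*(-123 - 106) + 5346/96181) = √(-106*(-229) + 5346/96181) = √(24274 + 5346/96181) = √(2334702940/96181) = 2*√56138515868035/96181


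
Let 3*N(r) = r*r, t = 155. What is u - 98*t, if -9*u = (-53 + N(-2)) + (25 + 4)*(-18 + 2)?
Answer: -408583/27 ≈ -15133.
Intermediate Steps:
N(r) = r²/3 (N(r) = (r*r)/3 = r²/3)
u = 1547/27 (u = -((-53 + (⅓)*(-2)²) + (25 + 4)*(-18 + 2))/9 = -((-53 + (⅓)*4) + 29*(-16))/9 = -((-53 + 4/3) - 464)/9 = -(-155/3 - 464)/9 = -⅑*(-1547/3) = 1547/27 ≈ 57.296)
u - 98*t = 1547/27 - 98*155 = 1547/27 - 15190 = -408583/27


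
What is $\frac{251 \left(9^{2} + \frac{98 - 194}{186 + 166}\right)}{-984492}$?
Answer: $- \frac{18574}{902451} \approx -0.020582$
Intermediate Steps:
$\frac{251 \left(9^{2} + \frac{98 - 194}{186 + 166}\right)}{-984492} = 251 \left(81 - \frac{96}{352}\right) \left(- \frac{1}{984492}\right) = 251 \left(81 - \frac{3}{11}\right) \left(- \frac{1}{984492}\right) = 251 \cdot \frac{888}{11} \left(- \frac{1}{984492}\right) = \frac{222888}{11} \left(- \frac{1}{984492}\right) = - \frac{18574}{902451}$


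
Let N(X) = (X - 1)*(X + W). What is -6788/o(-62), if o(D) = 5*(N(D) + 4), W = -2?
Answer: -1697/5045 ≈ -0.33637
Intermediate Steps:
N(X) = (-1 + X)*(-2 + X) (N(X) = (X - 1)*(X - 2) = (-1 + X)*(-2 + X))
o(D) = 30 - 15*D + 5*D² (o(D) = 5*((2 + D² - 3*D) + 4) = 5*(6 + D² - 3*D) = 30 - 15*D + 5*D²)
-6788/o(-62) = -6788/(30 - 15*(-62) + 5*(-62)²) = -6788/(30 + 930 + 5*3844) = -6788/(30 + 930 + 19220) = -6788/20180 = -6788*1/20180 = -1697/5045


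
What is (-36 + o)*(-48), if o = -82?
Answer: 5664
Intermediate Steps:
(-36 + o)*(-48) = (-36 - 82)*(-48) = -118*(-48) = 5664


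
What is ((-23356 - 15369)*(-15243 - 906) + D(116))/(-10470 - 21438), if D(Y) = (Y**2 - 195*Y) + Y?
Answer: -208453659/10636 ≈ -19599.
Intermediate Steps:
D(Y) = Y**2 - 194*Y
((-23356 - 15369)*(-15243 - 906) + D(116))/(-10470 - 21438) = ((-23356 - 15369)*(-15243 - 906) + 116*(-194 + 116))/(-10470 - 21438) = (-38725*(-16149) + 116*(-78))/(-31908) = (625370025 - 9048)*(-1/31908) = 625360977*(-1/31908) = -208453659/10636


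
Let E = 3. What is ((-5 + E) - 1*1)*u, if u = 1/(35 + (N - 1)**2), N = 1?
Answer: -3/35 ≈ -0.085714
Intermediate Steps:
u = 1/35 (u = 1/(35 + (1 - 1)**2) = 1/(35 + 0**2) = 1/(35 + 0) = 1/35 ≈ 0.028571)
((-5 + E) - 1*1)*u = ((-5 + 3) - 1*1)*(1/35) = (-2 - 1)*(1/35) = -3*1/35 = -3/35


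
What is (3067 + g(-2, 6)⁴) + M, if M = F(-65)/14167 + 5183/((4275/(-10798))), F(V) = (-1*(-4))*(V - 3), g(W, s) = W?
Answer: -606153385703/60563925 ≈ -10008.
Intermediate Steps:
F(V) = -12 + 4*V (F(V) = 4*(-3 + V) = -12 + 4*V)
M = -792871966478/60563925 (M = (-12 + 4*(-65))/14167 + 5183/((4275/(-10798))) = (-12 - 260)*(1/14167) + 5183/((4275*(-1/10798))) = -272*1/14167 + 5183/(-4275/10798) = -272/14167 + 5183*(-10798/4275) = -272/14167 - 55966034/4275 = -792871966478/60563925 ≈ -13091.)
(3067 + g(-2, 6)⁴) + M = (3067 + (-2)⁴) - 792871966478/60563925 = (3067 + 16) - 792871966478/60563925 = 3083 - 792871966478/60563925 = -606153385703/60563925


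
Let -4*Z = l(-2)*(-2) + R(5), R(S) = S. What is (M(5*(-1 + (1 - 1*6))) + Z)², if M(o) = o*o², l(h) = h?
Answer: 11665944081/16 ≈ 7.2912e+8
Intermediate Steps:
M(o) = o³
Z = -9/4 (Z = -(-2*(-2) + 5)/4 = -(4 + 5)/4 = -¼*9 = -9/4 ≈ -2.2500)
(M(5*(-1 + (1 - 1*6))) + Z)² = ((5*(-1 + (1 - 1*6)))³ - 9/4)² = ((5*(-1 + (1 - 6)))³ - 9/4)² = ((5*(-1 - 5))³ - 9/4)² = ((5*(-6))³ - 9/4)² = ((-30)³ - 9/4)² = (-27000 - 9/4)² = (-108009/4)² = 11665944081/16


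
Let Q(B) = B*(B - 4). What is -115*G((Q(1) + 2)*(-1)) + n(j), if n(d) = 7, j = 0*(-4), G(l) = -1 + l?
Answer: 7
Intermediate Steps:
Q(B) = B*(-4 + B)
j = 0
-115*G((Q(1) + 2)*(-1)) + n(j) = -115*(-1 + (1*(-4 + 1) + 2)*(-1)) + 7 = -115*(-1 + (1*(-3) + 2)*(-1)) + 7 = -115*(-1 + (-3 + 2)*(-1)) + 7 = -115*(-1 - 1*(-1)) + 7 = -115*(-1 + 1) + 7 = -115*0 + 7 = 0 + 7 = 7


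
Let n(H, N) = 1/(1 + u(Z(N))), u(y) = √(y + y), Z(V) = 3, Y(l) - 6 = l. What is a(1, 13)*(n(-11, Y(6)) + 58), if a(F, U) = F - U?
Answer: -3468/5 - 12*√6/5 ≈ -699.48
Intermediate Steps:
Y(l) = 6 + l
u(y) = √2*√y (u(y) = √(2*y) = √2*√y)
n(H, N) = 1/(1 + √6) (n(H, N) = 1/(1 + √2*√3) = 1/(1 + √6))
a(1, 13)*(n(-11, Y(6)) + 58) = (1 - 1*13)*((-⅕ + √6/5) + 58) = (1 - 13)*(289/5 + √6/5) = -12*(289/5 + √6/5) = -3468/5 - 12*√6/5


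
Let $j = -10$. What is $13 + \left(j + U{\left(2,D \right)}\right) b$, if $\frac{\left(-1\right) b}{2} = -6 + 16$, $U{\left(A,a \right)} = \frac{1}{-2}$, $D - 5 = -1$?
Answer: $223$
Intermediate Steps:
$D = 4$ ($D = 5 - 1 = 4$)
$U{\left(A,a \right)} = - \frac{1}{2}$
$b = -20$ ($b = - 2 \left(-6 + 16\right) = \left(-2\right) 10 = -20$)
$13 + \left(j + U{\left(2,D \right)}\right) b = 13 + \left(-10 - \frac{1}{2}\right) \left(-20\right) = 13 - -210 = 13 + 210 = 223$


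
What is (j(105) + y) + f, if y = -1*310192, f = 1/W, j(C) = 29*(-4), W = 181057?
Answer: -56183435555/181057 ≈ -3.1031e+5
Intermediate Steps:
j(C) = -116
f = 1/181057 ≈ 5.5231e-6
y = -310192
(j(105) + y) + f = (-116 - 310192) + 1/181057 = -310308 + 1/181057 = -56183435555/181057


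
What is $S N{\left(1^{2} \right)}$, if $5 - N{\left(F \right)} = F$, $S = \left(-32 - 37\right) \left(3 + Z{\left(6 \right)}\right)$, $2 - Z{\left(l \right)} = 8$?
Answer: $828$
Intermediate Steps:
$Z{\left(l \right)} = -6$ ($Z{\left(l \right)} = 2 - 8 = -6$)
$S = 207$ ($S = \left(-32 - 37\right) \left(3 - 6\right) = \left(-69\right) \left(-3\right) = 207$)
$N{\left(F \right)} = 5 - F$
$S N{\left(1^{2} \right)} = 207 \left(5 - 1^{2}\right) = 207 \left(5 - 1\right) = 207 \cdot 4 = 828$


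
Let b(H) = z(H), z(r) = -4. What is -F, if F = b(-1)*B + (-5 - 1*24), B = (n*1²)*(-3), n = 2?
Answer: 5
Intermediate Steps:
b(H) = -4
B = -6 (B = (2*1²)*(-3) = (2*1)*(-3) = 2*(-3) = -6)
F = -5 (F = -4*(-6) + (-5 - 1*24) = 24 + (-5 - 24) = 24 - 29 = -5)
-F = -1*(-5) = 5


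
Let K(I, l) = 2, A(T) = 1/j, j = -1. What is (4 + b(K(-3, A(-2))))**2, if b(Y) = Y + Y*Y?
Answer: 100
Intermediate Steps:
A(T) = -1 (A(T) = 1/(-1) = -1)
b(Y) = Y + Y**2
(4 + b(K(-3, A(-2))))**2 = (4 + 2*(1 + 2))**2 = (4 + 2*3)**2 = (4 + 6)**2 = 10**2 = 100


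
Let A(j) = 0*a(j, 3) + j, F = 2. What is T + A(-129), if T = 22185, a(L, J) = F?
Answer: 22056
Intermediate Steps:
a(L, J) = 2
A(j) = j (A(j) = 0*2 + j = 0 + j = j)
T + A(-129) = 22185 - 129 = 22056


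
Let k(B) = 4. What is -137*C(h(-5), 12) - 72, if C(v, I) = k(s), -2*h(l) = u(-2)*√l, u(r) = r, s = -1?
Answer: -620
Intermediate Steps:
h(l) = √l (h(l) = -(-1)*√l = √l)
C(v, I) = 4
-137*C(h(-5), 12) - 72 = -137*4 - 72 = -548 - 72 = -620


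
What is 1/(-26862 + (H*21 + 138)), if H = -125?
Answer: -1/29349 ≈ -3.4073e-5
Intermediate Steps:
1/(-26862 + (H*21 + 138)) = 1/(-26862 + (-125*21 + 138)) = 1/(-26862 + (-2625 + 138)) = 1/(-26862 - 2487) = 1/(-29349) = -1/29349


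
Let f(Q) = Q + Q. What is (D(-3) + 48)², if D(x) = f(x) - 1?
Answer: 1681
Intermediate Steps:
f(Q) = 2*Q
D(x) = -1 + 2*x (D(x) = 2*x - 1 = -1 + 2*x)
(D(-3) + 48)² = ((-1 + 2*(-3)) + 48)² = ((-1 - 6) + 48)² = (-7 + 48)² = 41² = 1681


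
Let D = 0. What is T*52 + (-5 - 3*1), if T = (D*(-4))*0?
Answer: -8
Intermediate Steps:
T = 0 (T = (0*(-4))*0 = 0*0 = 0)
T*52 + (-5 - 3*1) = 0*52 + (-5 - 3*1) = 0 + (-5 - 3) = 0 - 8 = -8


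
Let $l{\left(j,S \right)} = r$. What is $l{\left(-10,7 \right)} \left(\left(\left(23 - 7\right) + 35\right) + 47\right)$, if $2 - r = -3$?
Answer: $490$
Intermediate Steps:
$r = 5$ ($r = 2 - -3 = 2 + 3 = 5$)
$l{\left(j,S \right)} = 5$
$l{\left(-10,7 \right)} \left(\left(\left(23 - 7\right) + 35\right) + 47\right) = 5 \left(\left(\left(23 - 7\right) + 35\right) + 47\right) = 5 \left(\left(16 + 35\right) + 47\right) = 5 \left(51 + 47\right) = 5 \cdot 98 = 490$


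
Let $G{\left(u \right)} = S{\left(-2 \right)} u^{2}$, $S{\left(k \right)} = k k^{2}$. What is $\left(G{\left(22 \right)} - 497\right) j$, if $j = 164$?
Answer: $-716516$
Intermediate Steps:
$S{\left(k \right)} = k^{3}$
$G{\left(u \right)} = - 8 u^{2}$ ($G{\left(u \right)} = \left(-2\right)^{3} u^{2} = - 8 u^{2}$)
$\left(G{\left(22 \right)} - 497\right) j = \left(- 8 \cdot 22^{2} - 497\right) 164 = \left(\left(-8\right) 484 - 497\right) 164 = \left(-3872 - 497\right) 164 = \left(-4369\right) 164 = -716516$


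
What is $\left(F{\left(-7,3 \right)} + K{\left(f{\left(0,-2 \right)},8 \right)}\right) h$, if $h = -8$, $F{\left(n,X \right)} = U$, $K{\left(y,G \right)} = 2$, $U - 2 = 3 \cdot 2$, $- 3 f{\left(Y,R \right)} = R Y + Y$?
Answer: $-80$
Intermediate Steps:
$f{\left(Y,R \right)} = - \frac{Y}{3} - \frac{R Y}{3}$ ($f{\left(Y,R \right)} = - \frac{R Y + Y}{3} = - \frac{Y + R Y}{3} = - \frac{Y}{3} - \frac{R Y}{3}$)
$U = 8$ ($U = 2 + 3 \cdot 2 = 2 + 6 = 8$)
$F{\left(n,X \right)} = 8$
$\left(F{\left(-7,3 \right)} + K{\left(f{\left(0,-2 \right)},8 \right)}\right) h = \left(8 + 2\right) \left(-8\right) = 10 \left(-8\right) = -80$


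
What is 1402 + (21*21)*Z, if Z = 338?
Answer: 150460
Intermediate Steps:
1402 + (21*21)*Z = 1402 + (21*21)*338 = 1402 + 441*338 = 1402 + 149058 = 150460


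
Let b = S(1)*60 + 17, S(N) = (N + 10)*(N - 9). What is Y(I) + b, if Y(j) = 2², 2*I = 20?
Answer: -5259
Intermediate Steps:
I = 10 (I = (½)*20 = 10)
S(N) = (-9 + N)*(10 + N) (S(N) = (10 + N)*(-9 + N) = (-9 + N)*(10 + N))
Y(j) = 4
b = -5263 (b = (-90 + 1 + 1²)*60 + 17 = (-90 + 1 + 1)*60 + 17 = -88*60 + 17 = -5280 + 17 = -5263)
Y(I) + b = 4 - 5263 = -5259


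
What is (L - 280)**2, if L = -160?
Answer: 193600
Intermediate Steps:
(L - 280)**2 = (-160 - 280)**2 = (-440)**2 = 193600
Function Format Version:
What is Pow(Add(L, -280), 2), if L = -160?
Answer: 193600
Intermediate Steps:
Pow(Add(L, -280), 2) = Pow(Add(-160, -280), 2) = Pow(-440, 2) = 193600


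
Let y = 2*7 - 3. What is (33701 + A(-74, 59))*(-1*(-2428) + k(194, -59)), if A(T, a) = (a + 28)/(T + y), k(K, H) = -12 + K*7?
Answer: 890276536/7 ≈ 1.2718e+8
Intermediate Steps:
k(K, H) = -12 + 7*K
y = 11 (y = 14 - 3 = 11)
A(T, a) = (28 + a)/(11 + T) (A(T, a) = (a + 28)/(T + 11) = (28 + a)/(11 + T))
(33701 + A(-74, 59))*(-1*(-2428) + k(194, -59)) = (33701 + (28 + 59)/(11 - 74))*(-1*(-2428) + (-12 + 7*194)) = (33701 + 87/(-63))*(2428 + (-12 + 1358)) = (33701 - 1/63*87)*(2428 + 1346) = (33701 - 29/21)*3774 = (707692/21)*3774 = 890276536/7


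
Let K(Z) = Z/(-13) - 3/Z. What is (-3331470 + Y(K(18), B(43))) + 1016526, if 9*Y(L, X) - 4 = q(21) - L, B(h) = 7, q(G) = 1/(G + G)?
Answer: -5687815886/2457 ≈ -2.3149e+6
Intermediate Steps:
q(G) = 1/(2*G)
K(Z) = -3/Z - Z/13 (K(Z) = Z*(-1/13) - 3/Z = -Z/13 - 3/Z = -3/Z - Z/13)
Y(L, X) = 169/378 - L/9 (Y(L, X) = 4/9 + ((½)/21 - L)/9 = 4/9 + ((½)*(1/21) - L)/9 = 4/9 + (1/42 - L)/9 = 4/9 + (1/378 - L/9) = 169/378 - L/9)
(-3331470 + Y(K(18), B(43))) + 1016526 = (-3331470 + (169/378 - (-3/18 - 1/13*18)/9)) + 1016526 = (-3331470 + (169/378 - (-3*1/18 - 18/13)/9)) + 1016526 = (-3331470 + (169/378 - (-⅙ - 18/13)/9)) + 1016526 = (-3331470 + (169/378 - ⅑*(-121/78))) + 1016526 = (-3331470 + (169/378 + 121/702)) + 1016526 = (-3331470 + 1522/2457) + 1016526 = -8185420268/2457 + 1016526 = -5687815886/2457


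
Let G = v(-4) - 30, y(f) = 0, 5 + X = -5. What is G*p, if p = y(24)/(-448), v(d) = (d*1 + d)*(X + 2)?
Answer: 0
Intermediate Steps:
X = -10 (X = -5 - 5 = -10)
v(d) = -16*d (v(d) = (d*1 + d)*(-10 + 2) = (d + d)*(-8) = (2*d)*(-8) = -16*d)
p = 0 (p = 0/(-448) = 0*(-1/448) = 0)
G = 34 (G = -16*(-4) - 30 = 64 - 30 = 34)
G*p = 34*0 = 0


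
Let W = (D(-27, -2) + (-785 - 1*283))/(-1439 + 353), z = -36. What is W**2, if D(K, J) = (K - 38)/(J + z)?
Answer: 1641789361/1703047824 ≈ 0.96403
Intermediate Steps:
D(K, J) = (-38 + K)/(-36 + J) (D(K, J) = (K - 38)/(J - 36) = (-38 + K)/(-36 + J))
W = 40519/41268 (W = ((-38 - 27)/(-36 - 2) + (-785 - 1*283))/(-1439 + 353) = (-65/(-38) + (-785 - 283))/(-1086) = (-1/38*(-65) - 1068)*(-1/1086) = (65/38 - 1068)*(-1/1086) = -40519/38*(-1/1086) = 40519/41268 ≈ 0.98185)
W**2 = (40519/41268)**2 = 1641789361/1703047824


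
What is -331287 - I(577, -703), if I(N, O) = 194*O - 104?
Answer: -194801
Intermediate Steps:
I(N, O) = -104 + 194*O
-331287 - I(577, -703) = -331287 - (-104 + 194*(-703)) = -331287 - (-104 - 136382) = -331287 - 1*(-136486) = -331287 + 136486 = -194801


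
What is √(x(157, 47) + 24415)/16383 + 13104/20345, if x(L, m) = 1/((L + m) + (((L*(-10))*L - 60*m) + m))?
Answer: 1008/1565 + 2*√378617965317389/4080333597 ≈ 0.65363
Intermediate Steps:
x(L, m) = 1/(L - 58*m - 10*L²) (x(L, m) = 1/((L + m) + (((-10*L)*L - 60*m) + m)) = 1/((L + m) + ((-10*L² - 60*m) + m)) = 1/((L + m) + ((-60*m - 10*L²) + m)) = 1/((L + m) + (-59*m - 10*L²)) = 1/(L - 58*m - 10*L²))
√(x(157, 47) + 24415)/16383 + 13104/20345 = √(-1/(-1*157 + 10*157² + 58*47) + 24415)/16383 + 13104/20345 = √(-1/(-157 + 10*24649 + 2726) + 24415)*(1/16383) + 13104*(1/20345) = √(-1/(-157 + 246490 + 2726) + 24415)*(1/16383) + 1008/1565 = √(-1/249059 + 24415)*(1/16383) + 1008/1565 = √(6080775484/249059)*(1/16383) + 1008/1565 = (2*√378617965317389/249059)*(1/16383) + 1008/1565 = 2*√378617965317389/4080333597 + 1008/1565 = 1008/1565 + 2*√378617965317389/4080333597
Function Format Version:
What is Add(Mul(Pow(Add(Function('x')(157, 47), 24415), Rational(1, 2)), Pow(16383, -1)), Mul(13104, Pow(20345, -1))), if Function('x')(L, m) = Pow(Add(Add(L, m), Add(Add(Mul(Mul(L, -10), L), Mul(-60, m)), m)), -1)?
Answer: Add(Rational(1008, 1565), Mul(Rational(2, 4080333597), Pow(378617965317389, Rational(1, 2)))) ≈ 0.65363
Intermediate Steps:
Function('x')(L, m) = Pow(Add(L, Mul(-58, m), Mul(-10, Pow(L, 2))), -1) (Function('x')(L, m) = Pow(Add(Add(L, m), Add(Add(Mul(Mul(-10, L), L), Mul(-60, m)), m)), -1) = Pow(Add(Add(L, m), Add(Add(Mul(-10, Pow(L, 2)), Mul(-60, m)), m)), -1) = Pow(Add(Add(L, m), Add(Add(Mul(-60, m), Mul(-10, Pow(L, 2))), m)), -1) = Pow(Add(Add(L, m), Add(Mul(-59, m), Mul(-10, Pow(L, 2)))), -1) = Pow(Add(L, Mul(-58, m), Mul(-10, Pow(L, 2))), -1))
Add(Mul(Pow(Add(Function('x')(157, 47), 24415), Rational(1, 2)), Pow(16383, -1)), Mul(13104, Pow(20345, -1))) = Add(Mul(Pow(Add(Mul(-1, Pow(Add(Mul(-1, 157), Mul(10, Pow(157, 2)), Mul(58, 47)), -1)), 24415), Rational(1, 2)), Pow(16383, -1)), Mul(13104, Pow(20345, -1))) = Add(Mul(Pow(Add(Mul(-1, Pow(Add(-157, Mul(10, 24649), 2726), -1)), 24415), Rational(1, 2)), Rational(1, 16383)), Mul(13104, Rational(1, 20345))) = Add(Mul(Pow(Add(Mul(-1, Pow(Add(-157, 246490, 2726), -1)), 24415), Rational(1, 2)), Rational(1, 16383)), Rational(1008, 1565)) = Add(Mul(Pow(Add(Mul(-1, Pow(249059, -1)), 24415), Rational(1, 2)), Rational(1, 16383)), Rational(1008, 1565)) = Add(Mul(Pow(Add(Mul(-1, Rational(1, 249059)), 24415), Rational(1, 2)), Rational(1, 16383)), Rational(1008, 1565)) = Add(Mul(Pow(Add(Rational(-1, 249059), 24415), Rational(1, 2)), Rational(1, 16383)), Rational(1008, 1565)) = Add(Mul(Pow(Rational(6080775484, 249059), Rational(1, 2)), Rational(1, 16383)), Rational(1008, 1565)) = Add(Mul(Mul(Rational(2, 249059), Pow(378617965317389, Rational(1, 2))), Rational(1, 16383)), Rational(1008, 1565)) = Add(Mul(Rational(2, 4080333597), Pow(378617965317389, Rational(1, 2))), Rational(1008, 1565)) = Add(Rational(1008, 1565), Mul(Rational(2, 4080333597), Pow(378617965317389, Rational(1, 2))))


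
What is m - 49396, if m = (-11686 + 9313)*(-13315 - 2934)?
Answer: 38509481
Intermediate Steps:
m = 38558877 (m = -2373*(-16249) = 38558877)
m - 49396 = 38558877 - 49396 = 38509481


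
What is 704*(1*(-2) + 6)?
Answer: 2816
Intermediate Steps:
704*(1*(-2) + 6) = 704*(-2 + 6) = 704*4 = 2816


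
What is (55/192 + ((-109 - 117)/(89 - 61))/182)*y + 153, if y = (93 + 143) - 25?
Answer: 24960433/122304 ≈ 204.09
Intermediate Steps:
y = 211 (y = 236 - 25 = 211)
(55/192 + ((-109 - 117)/(89 - 61))/182)*y + 153 = (55/192 + ((-109 - 117)/(89 - 61))/182)*211 + 153 = (55*(1/192) - 226/28*(1/182))*211 + 153 = (55/192 - 226*1/28*(1/182))*211 + 153 = (55/192 - 113/14*1/182)*211 + 153 = (55/192 - 113/2548)*211 + 153 = (29611/122304)*211 + 153 = 6247921/122304 + 153 = 24960433/122304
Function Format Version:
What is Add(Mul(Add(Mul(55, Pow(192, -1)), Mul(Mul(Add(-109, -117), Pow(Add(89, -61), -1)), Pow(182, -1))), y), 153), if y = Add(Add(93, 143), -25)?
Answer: Rational(24960433, 122304) ≈ 204.09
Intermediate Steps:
y = 211 (y = Add(236, -25) = 211)
Add(Mul(Add(Mul(55, Pow(192, -1)), Mul(Mul(Add(-109, -117), Pow(Add(89, -61), -1)), Pow(182, -1))), y), 153) = Add(Mul(Add(Mul(55, Pow(192, -1)), Mul(Mul(Add(-109, -117), Pow(Add(89, -61), -1)), Pow(182, -1))), 211), 153) = Add(Mul(Add(Mul(55, Rational(1, 192)), Mul(Mul(-226, Pow(28, -1)), Rational(1, 182))), 211), 153) = Add(Mul(Add(Rational(55, 192), Mul(Mul(-226, Rational(1, 28)), Rational(1, 182))), 211), 153) = Add(Mul(Add(Rational(55, 192), Mul(Rational(-113, 14), Rational(1, 182))), 211), 153) = Add(Mul(Add(Rational(55, 192), Rational(-113, 2548)), 211), 153) = Add(Mul(Rational(29611, 122304), 211), 153) = Add(Rational(6247921, 122304), 153) = Rational(24960433, 122304)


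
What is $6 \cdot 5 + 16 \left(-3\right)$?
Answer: $-18$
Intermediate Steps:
$6 \cdot 5 + 16 \left(-3\right) = 30 - 48 = -18$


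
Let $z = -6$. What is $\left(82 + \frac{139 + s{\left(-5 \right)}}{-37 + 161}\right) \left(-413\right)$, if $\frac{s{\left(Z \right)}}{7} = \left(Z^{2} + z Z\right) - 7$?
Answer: $- \frac{4395559}{124} \approx -35448.0$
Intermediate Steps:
$s{\left(Z \right)} = -49 - 42 Z + 7 Z^{2}$ ($s{\left(Z \right)} = 7 \left(\left(Z^{2} - 6 Z\right) - 7\right) = 7 \left(-7 + Z^{2} - 6 Z\right) = -49 - 42 Z + 7 Z^{2}$)
$\left(82 + \frac{139 + s{\left(-5 \right)}}{-37 + 161}\right) \left(-413\right) = \left(82 + \frac{139 - \left(-161 - 175\right)}{-37 + 161}\right) \left(-413\right) = \left(82 + \frac{139 + \left(-49 + 210 + 7 \cdot 25\right)}{124}\right) \left(-413\right) = \left(82 + \left(139 + \left(-49 + 210 + 175\right)\right) \frac{1}{124}\right) \left(-413\right) = \left(82 + \left(139 + 336\right) \frac{1}{124}\right) \left(-413\right) = \left(82 + 475 \cdot \frac{1}{124}\right) \left(-413\right) = \left(82 + \frac{475}{124}\right) \left(-413\right) = \frac{10643}{124} \left(-413\right) = - \frac{4395559}{124}$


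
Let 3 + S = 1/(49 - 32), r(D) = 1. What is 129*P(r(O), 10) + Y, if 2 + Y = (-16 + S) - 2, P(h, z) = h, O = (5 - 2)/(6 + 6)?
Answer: 1803/17 ≈ 106.06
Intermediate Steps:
O = ¼ (O = 3/12 = 3*(1/12) = ¼ ≈ 0.25000)
S = -50/17 (S = -3 + 1/(49 - 32) = -3 + 1/17 = -50/17 ≈ -2.9412)
Y = -390/17 (Y = -2 + ((-16 - 50/17) - 2) = -2 + (-322/17 - 2) = -2 - 356/17 = -390/17 ≈ -22.941)
129*P(r(O), 10) + Y = 129*1 - 390/17 = 129 - 390/17 = 1803/17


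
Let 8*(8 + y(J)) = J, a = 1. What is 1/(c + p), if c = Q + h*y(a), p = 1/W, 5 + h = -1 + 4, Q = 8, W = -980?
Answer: 490/11637 ≈ 0.042107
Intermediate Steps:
y(J) = -8 + J/8
h = -2 (h = -5 + (-1 + 4) = -5 + 3 = -2)
p = -1/980 (p = 1/(-980) = -1/980 ≈ -0.0010204)
c = 95/4 (c = 8 - 2*(-8 + (⅛)*1) = 8 - 2*(-8 + ⅛) = 8 - 2*(-63/8) = 8 + 63/4 = 95/4 ≈ 23.750)
1/(c + p) = 1/(95/4 - 1/980) = 1/(11637/490) = 490/11637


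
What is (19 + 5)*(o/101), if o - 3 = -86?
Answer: -1992/101 ≈ -19.723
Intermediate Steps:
o = -83 (o = 3 - 86 = -83)
(19 + 5)*(o/101) = (19 + 5)*(-83/101) = 24*(-83*1/101) = 24*(-83/101) = -1992/101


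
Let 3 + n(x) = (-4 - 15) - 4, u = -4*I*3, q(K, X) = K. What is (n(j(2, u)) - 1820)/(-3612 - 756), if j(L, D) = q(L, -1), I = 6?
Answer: 71/168 ≈ 0.42262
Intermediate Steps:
u = -72 (u = -4*6*3 = -24*3 = -72)
j(L, D) = L
n(x) = -26 (n(x) = -3 + ((-4 - 15) - 4) = -3 + (-19 - 4) = -3 - 23 = -26)
(n(j(2, u)) - 1820)/(-3612 - 756) = (-26 - 1820)/(-3612 - 756) = -1846/(-4368) = -1846*(-1/4368) = 71/168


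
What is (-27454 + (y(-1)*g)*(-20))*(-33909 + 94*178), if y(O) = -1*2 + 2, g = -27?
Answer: 471577358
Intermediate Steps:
y(O) = 0 (y(O) = -2 + 2 = 0)
(-27454 + (y(-1)*g)*(-20))*(-33909 + 94*178) = (-27454 + (0*(-27))*(-20))*(-33909 + 94*178) = (-27454 + 0*(-20))*(-33909 + 16732) = (-27454 + 0)*(-17177) = -27454*(-17177) = 471577358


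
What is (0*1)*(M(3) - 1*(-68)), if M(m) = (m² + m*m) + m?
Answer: 0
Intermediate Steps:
M(m) = m + 2*m² (M(m) = (m² + m²) + m = 2*m² + m = m + 2*m²)
(0*1)*(M(3) - 1*(-68)) = (0*1)*(3*(1 + 2*3) - 1*(-68)) = 0*(3*(1 + 6) + 68) = 0*(3*7 + 68) = 0*(21 + 68) = 0*89 = 0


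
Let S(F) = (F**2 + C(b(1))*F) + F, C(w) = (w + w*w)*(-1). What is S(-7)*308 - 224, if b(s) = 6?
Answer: 103264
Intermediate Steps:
C(w) = -w - w**2 (C(w) = (w + w**2)*(-1) = -w - w**2)
S(F) = F**2 - 41*F (S(F) = (F**2 + (-1*6*(1 + 6))*F) + F = (F**2 + (-1*6*7)*F) + F = (F**2 - 42*F) + F = F**2 - 41*F)
S(-7)*308 - 224 = -7*(-41 - 7)*308 - 224 = -7*(-48)*308 - 224 = 336*308 - 224 = 103488 - 224 = 103264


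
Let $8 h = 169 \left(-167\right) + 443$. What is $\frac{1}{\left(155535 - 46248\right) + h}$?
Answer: $\frac{2}{211629} \approx 9.4505 \cdot 10^{-6}$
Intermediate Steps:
$h = - \frac{6945}{2}$ ($h = \frac{169 \left(-167\right) + 443}{8} = \frac{-28223 + 443}{8} = \frac{1}{8} \left(-27780\right) = - \frac{6945}{2} \approx -3472.5$)
$\frac{1}{\left(155535 - 46248\right) + h} = \frac{1}{\left(155535 - 46248\right) - \frac{6945}{2}} = \frac{1}{109287 - \frac{6945}{2}} = \frac{1}{\frac{211629}{2}} = \frac{2}{211629}$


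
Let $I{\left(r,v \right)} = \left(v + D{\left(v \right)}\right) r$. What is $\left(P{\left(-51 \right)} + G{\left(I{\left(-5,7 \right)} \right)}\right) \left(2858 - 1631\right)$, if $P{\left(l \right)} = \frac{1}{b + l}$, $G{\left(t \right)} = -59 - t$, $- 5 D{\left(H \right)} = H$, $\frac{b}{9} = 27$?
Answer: $- \frac{2433959}{64} \approx -38031.0$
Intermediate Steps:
$b = 243$ ($b = 9 \cdot 27 = 243$)
$D{\left(H \right)} = - \frac{H}{5}$
$I{\left(r,v \right)} = \frac{4 r v}{5}$ ($I{\left(r,v \right)} = \left(v - \frac{v}{5}\right) r = \frac{4 v}{5} r = \frac{4 r v}{5}$)
$P{\left(l \right)} = \frac{1}{243 + l}$
$\left(P{\left(-51 \right)} + G{\left(I{\left(-5,7 \right)} \right)}\right) \left(2858 - 1631\right) = \left(\frac{1}{243 - 51} - \left(59 + \frac{4}{5} \left(-5\right) 7\right)\right) \left(2858 - 1631\right) = \left(\frac{1}{192} - 31\right) 1227 = \left(- \frac{5951}{192}\right) 1227 = - \frac{2433959}{64}$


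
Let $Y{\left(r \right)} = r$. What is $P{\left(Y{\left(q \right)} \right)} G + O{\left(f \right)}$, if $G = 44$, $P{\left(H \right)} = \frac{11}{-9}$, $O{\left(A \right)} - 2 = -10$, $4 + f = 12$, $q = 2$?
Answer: $- \frac{556}{9} \approx -61.778$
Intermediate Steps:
$f = 8$ ($f = -4 + 12 = 8$)
$O{\left(A \right)} = -8$ ($O{\left(A \right)} = 2 - 10 = -8$)
$P{\left(H \right)} = - \frac{11}{9}$ ($P{\left(H \right)} = 11 \left(- \frac{1}{9}\right) = - \frac{11}{9}$)
$P{\left(Y{\left(q \right)} \right)} G + O{\left(f \right)} = \left(- \frac{11}{9}\right) 44 - 8 = - \frac{484}{9} - 8 = - \frac{556}{9}$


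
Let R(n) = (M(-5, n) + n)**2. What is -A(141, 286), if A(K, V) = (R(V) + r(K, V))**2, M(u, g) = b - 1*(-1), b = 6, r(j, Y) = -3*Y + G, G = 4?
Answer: -7224150025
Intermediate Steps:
r(j, Y) = 4 - 3*Y (r(j, Y) = -3*Y + 4 = 4 - 3*Y)
M(u, g) = 7 (M(u, g) = 6 - 1*(-1) = 6 + 1 = 7)
R(n) = (7 + n)**2
A(K, V) = (4 + (7 + V)**2 - 3*V)**2 (A(K, V) = ((7 + V)**2 + (4 - 3*V))**2 = (4 + (7 + V)**2 - 3*V)**2)
-A(141, 286) = -(4 + (7 + 286)**2 - 3*286)**2 = -(4 + 293**2 - 858)**2 = -(4 + 85849 - 858)**2 = -1*84995**2 = -1*7224150025 = -7224150025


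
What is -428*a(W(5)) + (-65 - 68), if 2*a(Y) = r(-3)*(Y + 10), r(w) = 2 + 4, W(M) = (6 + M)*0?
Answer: -12973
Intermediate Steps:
W(M) = 0
r(w) = 6
a(Y) = 30 + 3*Y (a(Y) = (6*(Y + 10))/2 = (6*(10 + Y))/2 = (60 + 6*Y)/2 = 30 + 3*Y)
-428*a(W(5)) + (-65 - 68) = -428*(30 + 3*0) + (-65 - 68) = -428*(30 + 0) - 133 = -428*30 - 133 = -12840 - 133 = -12973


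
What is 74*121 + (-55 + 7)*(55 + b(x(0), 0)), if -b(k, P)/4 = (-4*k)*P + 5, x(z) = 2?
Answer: 7274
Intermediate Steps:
b(k, P) = -20 + 16*P*k (b(k, P) = -4*((-4*k)*P + 5) = -4*(-4*P*k + 5) = -4*(5 - 4*P*k) = -20 + 16*P*k)
74*121 + (-55 + 7)*(55 + b(x(0), 0)) = 74*121 + (-55 + 7)*(55 + (-20 + 16*0*2)) = 8954 - 48*(55 + (-20 + 0)) = 8954 - 48*(55 - 20) = 8954 - 48*35 = 8954 - 1680 = 7274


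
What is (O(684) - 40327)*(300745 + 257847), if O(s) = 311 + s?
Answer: -21970540544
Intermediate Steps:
(O(684) - 40327)*(300745 + 257847) = ((311 + 684) - 40327)*(300745 + 257847) = (995 - 40327)*558592 = -39332*558592 = -21970540544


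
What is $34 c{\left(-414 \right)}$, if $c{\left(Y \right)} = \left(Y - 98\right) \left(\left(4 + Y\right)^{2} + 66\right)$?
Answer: $-2927433728$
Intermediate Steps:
$c{\left(Y \right)} = \left(-98 + Y\right) \left(66 + \left(4 + Y\right)^{2}\right)$
$34 c{\left(-414 \right)} = 34 \left(-8036 + \left(-414\right)^{3} - -290628 - 90 \left(-414\right)^{2}\right) = 34 \left(-8036 - 70957944 + 290628 - 15425640\right) = 34 \left(-86100992\right) = -2927433728$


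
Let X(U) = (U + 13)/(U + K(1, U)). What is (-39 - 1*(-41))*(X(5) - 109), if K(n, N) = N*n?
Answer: -1072/5 ≈ -214.40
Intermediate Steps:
X(U) = (13 + U)/(2*U) (X(U) = (U + 13)/(U + U*1) = (13 + U)/(U + U) = (13 + U)/((2*U)) = (13 + U)*(1/(2*U)) = (13 + U)/(2*U))
(-39 - 1*(-41))*(X(5) - 109) = (-39 - 1*(-41))*((½)*(13 + 5)/5 - 109) = (-39 + 41)*((½)*(⅕)*18 - 109) = 2*(9/5 - 109) = 2*(-536/5) = -1072/5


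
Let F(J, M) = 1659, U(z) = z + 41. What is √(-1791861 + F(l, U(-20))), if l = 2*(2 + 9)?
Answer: I*√1790202 ≈ 1338.0*I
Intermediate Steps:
U(z) = 41 + z
l = 22 (l = 2*11 = 22)
√(-1791861 + F(l, U(-20))) = √(-1791861 + 1659) = √(-1790202) = I*√1790202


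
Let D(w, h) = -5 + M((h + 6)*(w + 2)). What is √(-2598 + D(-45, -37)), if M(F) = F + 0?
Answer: I*√1270 ≈ 35.637*I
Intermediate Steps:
M(F) = F
D(w, h) = -5 + (2 + w)*(6 + h) (D(w, h) = -5 + (h + 6)*(w + 2) = -5 + (6 + h)*(2 + w) = -5 + (2 + w)*(6 + h))
√(-2598 + D(-45, -37)) = √(-2598 + (7 + 2*(-37) + 6*(-45) - 37*(-45))) = √(-2598 + (7 - 74 - 270 + 1665)) = √(-2598 + 1328) = √(-1270) = I*√1270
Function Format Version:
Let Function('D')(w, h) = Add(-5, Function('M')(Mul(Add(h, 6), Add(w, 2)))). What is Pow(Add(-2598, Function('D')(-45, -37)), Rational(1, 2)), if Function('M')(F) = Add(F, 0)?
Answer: Mul(I, Pow(1270, Rational(1, 2))) ≈ Mul(35.637, I)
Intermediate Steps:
Function('M')(F) = F
Function('D')(w, h) = Add(-5, Mul(Add(2, w), Add(6, h))) (Function('D')(w, h) = Add(-5, Mul(Add(h, 6), Add(w, 2))) = Add(-5, Mul(Add(6, h), Add(2, w))) = Add(-5, Mul(Add(2, w), Add(6, h))))
Pow(Add(-2598, Function('D')(-45, -37)), Rational(1, 2)) = Pow(Add(-2598, Add(7, Mul(2, -37), Mul(6, -45), Mul(-37, -45))), Rational(1, 2)) = Pow(Add(-2598, Add(7, -74, -270, 1665)), Rational(1, 2)) = Pow(Add(-2598, 1328), Rational(1, 2)) = Pow(-1270, Rational(1, 2)) = Mul(I, Pow(1270, Rational(1, 2)))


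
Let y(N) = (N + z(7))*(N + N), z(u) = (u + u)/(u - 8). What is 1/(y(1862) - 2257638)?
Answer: 1/4624314 ≈ 2.1625e-7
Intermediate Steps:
z(u) = 2*u/(-8 + u) (z(u) = (2*u)/(-8 + u) = 2*u/(-8 + u))
y(N) = 2*N*(-14 + N) (y(N) = (N + 2*7/(-8 + 7))*(N + N) = (N + 2*7/(-1))*(2*N) = (N + 2*7*(-1))*(2*N) = (N - 14)*(2*N) = (-14 + N)*(2*N) = 2*N*(-14 + N))
1/(y(1862) - 2257638) = 1/(2*1862*(-14 + 1862) - 2257638) = 1/(2*1862*1848 - 2257638) = 1/(6881952 - 2257638) = 1/4624314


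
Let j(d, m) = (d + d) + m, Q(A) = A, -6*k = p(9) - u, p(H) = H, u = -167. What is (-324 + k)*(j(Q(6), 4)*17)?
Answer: -288320/3 ≈ -96107.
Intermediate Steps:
k = -88/3 (k = -(9 - 1*(-167))/6 = -(9 + 167)/6 = -1/6*176 = -88/3 ≈ -29.333)
j(d, m) = m + 2*d (j(d, m) = 2*d + m = m + 2*d)
(-324 + k)*(j(Q(6), 4)*17) = (-324 - 88/3)*((4 + 2*6)*17) = -1060*(4 + 12)*17/3 = -16960*17/3 = -1060/3*272 = -288320/3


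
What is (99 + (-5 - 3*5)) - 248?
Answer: -169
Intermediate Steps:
(99 + (-5 - 3*5)) - 248 = (99 + (-5 - 15)) - 248 = (99 - 20) - 248 = 79 - 248 = -169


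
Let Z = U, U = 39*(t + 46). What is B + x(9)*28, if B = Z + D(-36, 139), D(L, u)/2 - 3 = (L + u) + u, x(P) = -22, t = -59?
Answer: -633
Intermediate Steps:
U = -507 (U = 39*(-59 + 46) = 39*(-13) = -507)
Z = -507
D(L, u) = 6 + 2*L + 4*u (D(L, u) = 6 + 2*((L + u) + u) = 6 + 2*(L + 2*u) = 6 + (2*L + 4*u) = 6 + 2*L + 4*u)
B = -17 (B = -507 + (6 + 2*(-36) + 4*139) = -507 + (6 - 72 + 556) = -507 + 490 = -17)
B + x(9)*28 = -17 - 22*28 = -17 - 616 = -633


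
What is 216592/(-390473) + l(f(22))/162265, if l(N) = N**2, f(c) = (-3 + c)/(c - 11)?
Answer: -250143555631/450974838985 ≈ -0.55467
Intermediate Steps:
f(c) = (-3 + c)/(-11 + c)
216592/(-390473) + l(f(22))/162265 = 216592/(-390473) + ((-3 + 22)/(-11 + 22))**2/162265 = 216592*(-1/390473) + (19/11)**2*(1/162265) = -216592/390473 + ((1/11)*19)**2*(1/162265) = -216592/390473 + (19/11)**2*(1/162265) = -216592/390473 + (361/121)*(1/162265) = -216592/390473 + 361/19634065 = -250143555631/450974838985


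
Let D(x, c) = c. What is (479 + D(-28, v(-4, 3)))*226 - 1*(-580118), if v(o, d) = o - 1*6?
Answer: 686112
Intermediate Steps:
v(o, d) = -6 + o (v(o, d) = o - 6 = -6 + o)
(479 + D(-28, v(-4, 3)))*226 - 1*(-580118) = (479 + (-6 - 4))*226 - 1*(-580118) = (479 - 10)*226 + 580118 = 469*226 + 580118 = 105994 + 580118 = 686112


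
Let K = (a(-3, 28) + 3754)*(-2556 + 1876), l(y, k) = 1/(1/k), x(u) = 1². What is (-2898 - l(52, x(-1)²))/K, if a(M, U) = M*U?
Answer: 2899/2495600 ≈ 0.0011616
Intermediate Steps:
x(u) = 1
l(y, k) = k
K = -2495600 (K = (-3*28 + 3754)*(-2556 + 1876) = (-84 + 3754)*(-680) = 3670*(-680) = -2495600)
(-2898 - l(52, x(-1)²))/K = (-2898 - 1*1²)/(-2495600) = (-2898 - 1*1)*(-1/2495600) = (-2898 - 1)*(-1/2495600) = -2899*(-1/2495600) = 2899/2495600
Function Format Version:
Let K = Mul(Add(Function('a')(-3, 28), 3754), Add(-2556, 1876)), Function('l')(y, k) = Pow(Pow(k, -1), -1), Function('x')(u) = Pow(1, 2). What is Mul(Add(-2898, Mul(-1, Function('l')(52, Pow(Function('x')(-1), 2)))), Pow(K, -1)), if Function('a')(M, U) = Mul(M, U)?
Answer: Rational(2899, 2495600) ≈ 0.0011616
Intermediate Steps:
Function('x')(u) = 1
Function('l')(y, k) = k
K = -2495600 (K = Mul(Add(Mul(-3, 28), 3754), Add(-2556, 1876)) = Mul(Add(-84, 3754), -680) = Mul(3670, -680) = -2495600)
Mul(Add(-2898, Mul(-1, Function('l')(52, Pow(Function('x')(-1), 2)))), Pow(K, -1)) = Mul(Add(-2898, Mul(-1, Pow(1, 2))), Pow(-2495600, -1)) = Mul(Add(-2898, Mul(-1, 1)), Rational(-1, 2495600)) = Mul(Add(-2898, -1), Rational(-1, 2495600)) = Mul(-2899, Rational(-1, 2495600)) = Rational(2899, 2495600)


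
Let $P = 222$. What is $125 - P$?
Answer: $-97$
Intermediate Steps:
$125 - P = 125 - 222 = -97$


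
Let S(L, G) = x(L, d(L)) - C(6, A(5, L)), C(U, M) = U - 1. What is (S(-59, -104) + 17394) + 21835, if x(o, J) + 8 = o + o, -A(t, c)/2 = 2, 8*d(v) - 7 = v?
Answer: 39098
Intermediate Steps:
d(v) = 7/8 + v/8
A(t, c) = -4 (A(t, c) = -2*2 = -4)
C(U, M) = -1 + U
x(o, J) = -8 + 2*o (x(o, J) = -8 + (o + o) = -8 + 2*o)
S(L, G) = -13 + 2*L (S(L, G) = (-8 + 2*L) - (-1 + 6) = (-8 + 2*L) - 1*5 = (-8 + 2*L) - 5 = -13 + 2*L)
(S(-59, -104) + 17394) + 21835 = ((-13 + 2*(-59)) + 17394) + 21835 = ((-13 - 118) + 17394) + 21835 = (-131 + 17394) + 21835 = 17263 + 21835 = 39098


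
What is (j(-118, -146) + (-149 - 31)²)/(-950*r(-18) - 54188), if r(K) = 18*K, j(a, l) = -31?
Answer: 32369/253612 ≈ 0.12763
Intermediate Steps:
(j(-118, -146) + (-149 - 31)²)/(-950*r(-18) - 54188) = (-31 + (-149 - 31)²)/(-17100*(-18) - 54188) = (-31 + (-180)²)/(-950*(-324) - 54188) = (-31 + 32400)/(307800 - 54188) = 32369/253612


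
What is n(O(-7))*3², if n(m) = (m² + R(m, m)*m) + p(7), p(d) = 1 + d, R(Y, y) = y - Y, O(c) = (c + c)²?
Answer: 345816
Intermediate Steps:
O(c) = 4*c² (O(c) = (2*c)² = 4*c²)
n(m) = 8 + m² (n(m) = (m² + (m - m)*m) + (1 + 7) = (m² + 0*m) + 8 = (m² + 0) + 8 = m² + 8 = 8 + m²)
n(O(-7))*3² = (8 + (4*(-7)²)²)*3² = (8 + (4*49)²)*9 = (8 + 196²)*9 = (8 + 38416)*9 = 38424*9 = 345816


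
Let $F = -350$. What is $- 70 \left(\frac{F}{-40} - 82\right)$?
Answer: $\frac{10255}{2} \approx 5127.5$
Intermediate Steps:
$- 70 \left(\frac{F}{-40} - 82\right) = - 70 \left(- \frac{350}{-40} - 82\right) = - 70 \left(\left(-350\right) \left(- \frac{1}{40}\right) - 82\right) = - 70 \left(\frac{35}{4} - 82\right) = \left(-70\right) \left(- \frac{293}{4}\right) = \frac{10255}{2}$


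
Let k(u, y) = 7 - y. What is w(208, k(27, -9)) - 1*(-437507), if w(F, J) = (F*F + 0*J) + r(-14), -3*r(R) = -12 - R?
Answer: 1442311/3 ≈ 4.8077e+5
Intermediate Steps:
r(R) = 4 + R/3 (r(R) = -(-12 - R)/3 = 4 + R/3)
w(F, J) = -⅔ + F² (w(F, J) = (F*F + 0*J) + (4 + (⅓)*(-14)) = (F² + 0) + (4 - 14/3) = F² - ⅔ = -⅔ + F²)
w(208, k(27, -9)) - 1*(-437507) = (-⅔ + 208²) - 1*(-437507) = (-⅔ + 43264) + 437507 = 129790/3 + 437507 = 1442311/3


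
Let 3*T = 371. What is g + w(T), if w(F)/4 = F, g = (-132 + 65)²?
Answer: 14951/3 ≈ 4983.7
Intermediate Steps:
g = 4489 (g = (-67)² = 4489)
T = 371/3 (T = (⅓)*371 = 371/3 ≈ 123.67)
w(F) = 4*F
g + w(T) = 4489 + 4*(371/3) = 4489 + 1484/3 = 14951/3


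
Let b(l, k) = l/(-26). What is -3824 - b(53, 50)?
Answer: -99371/26 ≈ -3822.0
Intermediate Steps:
b(l, k) = -l/26 (b(l, k) = l*(-1/26) = -l/26)
-3824 - b(53, 50) = -3824 - (-1)*53/26 = -3824 - 1*(-53/26) = -3824 + 53/26 = -99371/26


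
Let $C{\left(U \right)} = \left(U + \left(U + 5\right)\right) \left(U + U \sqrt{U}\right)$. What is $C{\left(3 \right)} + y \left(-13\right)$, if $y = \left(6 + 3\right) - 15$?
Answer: $111 + 33 \sqrt{3} \approx 168.16$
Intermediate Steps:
$C{\left(U \right)} = \left(5 + 2 U\right) \left(U + U^{\frac{3}{2}}\right)$ ($C{\left(U \right)} = \left(U + \left(5 + U\right)\right) \left(U + U^{\frac{3}{2}}\right) = \left(5 + 2 U\right) \left(U + U^{\frac{3}{2}}\right)$)
$y = -6$ ($y = 9 - 15 = -6$)
$C{\left(3 \right)} + y \left(-13\right) = \left(2 \cdot 3^{2} + 2 \cdot 3^{\frac{5}{2}} + 5 \cdot 3 + 5 \cdot 3^{\frac{3}{2}}\right) - -78 = \left(2 \cdot 9 + 2 \cdot 9 \sqrt{3} + 15 + 5 \cdot 3 \sqrt{3}\right) + 78 = \left(18 + 18 \sqrt{3} + 15 + 15 \sqrt{3}\right) + 78 = \left(33 + 33 \sqrt{3}\right) + 78 = 111 + 33 \sqrt{3}$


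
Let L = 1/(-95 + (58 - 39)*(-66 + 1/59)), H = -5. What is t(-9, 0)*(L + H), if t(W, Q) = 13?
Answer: -5172947/79572 ≈ -65.010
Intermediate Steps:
L = -59/79572 (L = 1/(-95 + 19*(-66 + 1/59)) = 1/(-95 + 19*(-3893/59)) = 1/(-95 - 73967/59) = 1/(-79572/59) = -59/79572 ≈ -0.00074147)
t(-9, 0)*(L + H) = 13*(-59/79572 - 5) = 13*(-397919/79572) = -5172947/79572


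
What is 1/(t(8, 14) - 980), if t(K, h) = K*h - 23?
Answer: -1/891 ≈ -0.0011223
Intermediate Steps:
t(K, h) = -23 + K*h
1/(t(8, 14) - 980) = 1/((-23 + 8*14) - 980) = 1/((-23 + 112) - 980) = 1/(89 - 980) = 1/(-891) = -1/891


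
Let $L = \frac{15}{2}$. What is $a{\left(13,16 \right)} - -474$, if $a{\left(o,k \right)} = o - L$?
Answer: $\frac{959}{2} \approx 479.5$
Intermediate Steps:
$L = \frac{15}{2}$ ($L = 15 \cdot \frac{1}{2} = \frac{15}{2} \approx 7.5$)
$a{\left(o,k \right)} = - \frac{15}{2} + o$ ($a{\left(o,k \right)} = o - \frac{15}{2} = - \frac{15}{2} + o$)
$a{\left(13,16 \right)} - -474 = \left(- \frac{15}{2} + 13\right) - -474 = \frac{11}{2} + 474 = \frac{959}{2}$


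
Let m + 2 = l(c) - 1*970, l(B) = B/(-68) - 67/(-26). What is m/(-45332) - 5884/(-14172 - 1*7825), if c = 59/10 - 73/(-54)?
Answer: 34377108240889/119002029597360 ≈ 0.28888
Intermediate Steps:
c = 979/135 (c = 59*(⅒) - 73*(-1/54) = 59/10 + 73/54 = 979/135 ≈ 7.2519)
l(B) = 67/26 - B/68 (l(B) = B*(-1/68) - 67*(-1/26) = -B/68 + 67/26 = 67/26 - B/68)
m = -115703677/119340 (m = -2 + ((67/26 - 1/68*979/135) - 1*970) = -2 + ((67/26 - 979/9180) - 970) = -2 + (294803/119340 - 970) = -2 - 115464997/119340 = -115703677/119340 ≈ -969.53)
m/(-45332) - 5884/(-14172 - 1*7825) = -115703677/119340/(-45332) - 5884/(-14172 - 1*7825) = -115703677/119340*(-1/45332) - 5884/(-14172 - 7825) = 115703677/5409920880 - 5884/(-21997) = 115703677/5409920880 - 5884*(-1/21997) = 115703677/5409920880 + 5884/21997 = 34377108240889/119002029597360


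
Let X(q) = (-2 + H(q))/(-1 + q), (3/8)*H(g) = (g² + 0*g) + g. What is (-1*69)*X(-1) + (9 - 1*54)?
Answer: -114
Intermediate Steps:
H(g) = 8*g/3 + 8*g²/3 (H(g) = 8*((g² + 0*g) + g)/3 = 8*((g² + 0) + g)/3 = 8*(g² + g)/3 = 8*(g + g²)/3 = 8*g/3 + 8*g²/3)
X(q) = (-2 + 8*q*(1 + q)/3)/(-1 + q)
(-1*69)*X(-1) + (9 - 1*54) = (-1*69)*(2*(-3 + 4*(-1)*(1 - 1))/(3*(-1 - 1))) + (9 - 1*54) = -46*(-3 + 4*(-1)*0)/(-2) + (9 - 54) = -46*(-1)*(-3 + 0)/2 - 45 = -46*(-1)*(-3)/2 - 45 = -69*1 - 45 = -69 - 45 = -114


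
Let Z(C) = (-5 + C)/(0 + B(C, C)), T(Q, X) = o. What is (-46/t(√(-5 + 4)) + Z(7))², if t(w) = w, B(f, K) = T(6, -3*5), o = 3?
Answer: -19040/9 + 184*I/3 ≈ -2115.6 + 61.333*I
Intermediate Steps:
T(Q, X) = 3
B(f, K) = 3
Z(C) = -5/3 + C/3 (Z(C) = (-5 + C)/(0 + 3) = (-5 + C)/3 = (-5 + C)*(⅓) = -5/3 + C/3)
(-46/t(√(-5 + 4)) + Z(7))² = (-46/√(-5 + 4) + (-5/3 + (⅓)*7))² = (-46*(-I) + (-5/3 + 7/3))² = (-46*(-I) + ⅔)² = (-(-46)*I + ⅔)² = (46*I + ⅔)² = (⅔ + 46*I)²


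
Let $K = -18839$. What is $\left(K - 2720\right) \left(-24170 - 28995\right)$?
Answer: $1146184235$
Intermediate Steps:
$\left(K - 2720\right) \left(-24170 - 28995\right) = \left(-18839 - 2720\right) \left(-24170 - 28995\right) = \left(-18839 - 2720\right) \left(-53165\right) = \left(-21559\right) \left(-53165\right) = 1146184235$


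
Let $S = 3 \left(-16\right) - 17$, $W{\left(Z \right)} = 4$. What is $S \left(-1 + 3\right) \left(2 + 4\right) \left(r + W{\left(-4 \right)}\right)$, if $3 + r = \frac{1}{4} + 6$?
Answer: $-5655$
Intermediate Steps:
$r = \frac{13}{4}$ ($r = -3 + \left(\frac{1}{4} + 6\right) = -3 + \frac{25}{4} = \frac{13}{4} \approx 3.25$)
$S = -65$ ($S = -48 - 17 = -65$)
$S \left(-1 + 3\right) \left(2 + 4\right) \left(r + W{\left(-4 \right)}\right) = - 65 \left(-1 + 3\right) \left(2 + 4\right) \left(\frac{13}{4} + 4\right) = - 65 \cdot 2 \cdot 6 \cdot \frac{29}{4} = - 65 \cdot 12 \cdot \frac{29}{4} = \left(-65\right) 87 = -5655$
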